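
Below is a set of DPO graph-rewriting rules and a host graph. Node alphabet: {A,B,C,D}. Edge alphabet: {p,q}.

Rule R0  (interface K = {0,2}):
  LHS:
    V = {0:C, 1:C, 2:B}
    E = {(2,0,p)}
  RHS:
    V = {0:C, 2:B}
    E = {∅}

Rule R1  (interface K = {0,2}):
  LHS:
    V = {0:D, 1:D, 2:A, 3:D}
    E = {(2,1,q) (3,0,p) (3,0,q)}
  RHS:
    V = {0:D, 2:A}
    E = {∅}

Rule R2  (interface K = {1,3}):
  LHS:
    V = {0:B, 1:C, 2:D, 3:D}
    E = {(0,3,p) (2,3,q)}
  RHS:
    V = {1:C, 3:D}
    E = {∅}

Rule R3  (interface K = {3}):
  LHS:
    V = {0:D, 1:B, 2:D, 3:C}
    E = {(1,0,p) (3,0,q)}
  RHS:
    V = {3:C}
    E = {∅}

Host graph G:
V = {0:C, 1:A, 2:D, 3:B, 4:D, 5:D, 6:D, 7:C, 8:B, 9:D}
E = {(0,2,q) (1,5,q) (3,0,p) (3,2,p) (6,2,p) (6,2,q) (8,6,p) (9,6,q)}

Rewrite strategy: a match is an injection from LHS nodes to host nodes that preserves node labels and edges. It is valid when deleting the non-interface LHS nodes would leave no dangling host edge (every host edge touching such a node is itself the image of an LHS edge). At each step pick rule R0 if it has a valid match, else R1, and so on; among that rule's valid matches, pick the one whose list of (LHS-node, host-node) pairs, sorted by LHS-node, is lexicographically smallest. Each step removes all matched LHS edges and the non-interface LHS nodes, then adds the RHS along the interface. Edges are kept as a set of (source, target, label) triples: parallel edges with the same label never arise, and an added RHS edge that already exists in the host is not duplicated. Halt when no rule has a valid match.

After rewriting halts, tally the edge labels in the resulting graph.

Answer: (no edges)

Steps:
start.  V:10 E:8  edges: 0-q->2 1-q->5 3-p->0 3-p->2 6-p->2 6-q->2 8-p->6 9-q->6
1. fire R0 via {0↦0, 1↦7, 2↦3}  →  V:9 E:7  edges: 0-q->2 1-q->5 3-p->2 6-p->2 6-q->2 8-p->6 9-q->6
2. fire R2 via {0↦8, 1↦0, 2↦9, 3↦6}  →  V:7 E:5  edges: 0-q->2 1-q->5 3-p->2 6-p->2 6-q->2
3. fire R1 via {0↦2, 1↦5, 2↦1, 3↦6}  →  V:5 E:2  edges: 0-q->2 3-p->2
4. fire R3 via {0↦2, 1↦3, 2↦4, 3↦0}  →  V:2 E:0  edges: ∅
halt: no rule applies after step 4
NF edges: []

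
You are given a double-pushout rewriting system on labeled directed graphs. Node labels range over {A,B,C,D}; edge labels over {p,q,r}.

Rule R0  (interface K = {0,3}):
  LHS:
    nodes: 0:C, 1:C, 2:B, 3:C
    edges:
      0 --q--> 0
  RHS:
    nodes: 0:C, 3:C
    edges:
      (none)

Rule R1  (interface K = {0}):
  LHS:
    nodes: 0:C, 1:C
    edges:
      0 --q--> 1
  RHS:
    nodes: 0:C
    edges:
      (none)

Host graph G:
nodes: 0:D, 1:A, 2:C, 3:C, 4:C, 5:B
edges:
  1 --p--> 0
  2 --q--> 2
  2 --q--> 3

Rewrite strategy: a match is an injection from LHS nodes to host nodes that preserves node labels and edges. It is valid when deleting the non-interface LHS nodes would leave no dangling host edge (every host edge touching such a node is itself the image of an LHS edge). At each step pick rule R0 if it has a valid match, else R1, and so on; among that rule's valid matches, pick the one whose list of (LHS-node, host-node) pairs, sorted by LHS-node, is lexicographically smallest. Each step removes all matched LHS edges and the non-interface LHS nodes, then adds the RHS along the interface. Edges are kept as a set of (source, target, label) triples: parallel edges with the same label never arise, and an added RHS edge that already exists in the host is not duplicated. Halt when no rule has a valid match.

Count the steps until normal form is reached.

[0] host  ⇒  6 nodes, 3 edges  {1-p->0 2-q->2 2-q->3}
[1] R0 @ {0↦2, 1↦4, 2↦5, 3↦3}  ⇒  4 nodes, 2 edges  {1-p->0 2-q->3}
[2] R1 @ {0↦2, 1↦3}  ⇒  3 nodes, 1 edges  {1-p->0}
final graph: no rule applies after step 2

Answer: 2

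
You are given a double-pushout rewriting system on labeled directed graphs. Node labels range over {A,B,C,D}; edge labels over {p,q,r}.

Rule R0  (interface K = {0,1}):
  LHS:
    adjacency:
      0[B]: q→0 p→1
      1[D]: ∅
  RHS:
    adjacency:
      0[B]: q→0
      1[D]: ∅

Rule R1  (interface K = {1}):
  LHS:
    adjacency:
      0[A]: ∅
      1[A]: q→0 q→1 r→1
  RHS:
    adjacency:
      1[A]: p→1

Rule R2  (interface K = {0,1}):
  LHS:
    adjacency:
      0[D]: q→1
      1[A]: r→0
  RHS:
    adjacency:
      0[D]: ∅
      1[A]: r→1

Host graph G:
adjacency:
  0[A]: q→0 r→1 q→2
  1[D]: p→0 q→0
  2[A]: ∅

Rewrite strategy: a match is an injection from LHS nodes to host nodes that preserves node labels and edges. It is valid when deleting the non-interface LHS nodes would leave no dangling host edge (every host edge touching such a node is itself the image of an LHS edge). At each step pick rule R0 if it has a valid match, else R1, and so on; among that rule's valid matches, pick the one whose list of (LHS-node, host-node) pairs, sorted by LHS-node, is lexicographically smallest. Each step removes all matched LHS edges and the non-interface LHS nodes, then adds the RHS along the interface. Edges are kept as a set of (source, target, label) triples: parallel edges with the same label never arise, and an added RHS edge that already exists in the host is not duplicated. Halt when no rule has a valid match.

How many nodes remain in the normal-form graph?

[0] host  ⇒  3 nodes, 5 edges  {0-q->0 0-r->1 0-q->2 1-p->0 1-q->0}
[1] R2 @ {0↦1, 1↦0}  ⇒  3 nodes, 4 edges  {0-q->0 0-r->0 0-q->2 1-p->0}
[2] R1 @ {0↦2, 1↦0}  ⇒  2 nodes, 2 edges  {0-p->0 1-p->0}
normal form: no rule applies after step 2
NF nodes: {0:A, 1:D}

Answer: 2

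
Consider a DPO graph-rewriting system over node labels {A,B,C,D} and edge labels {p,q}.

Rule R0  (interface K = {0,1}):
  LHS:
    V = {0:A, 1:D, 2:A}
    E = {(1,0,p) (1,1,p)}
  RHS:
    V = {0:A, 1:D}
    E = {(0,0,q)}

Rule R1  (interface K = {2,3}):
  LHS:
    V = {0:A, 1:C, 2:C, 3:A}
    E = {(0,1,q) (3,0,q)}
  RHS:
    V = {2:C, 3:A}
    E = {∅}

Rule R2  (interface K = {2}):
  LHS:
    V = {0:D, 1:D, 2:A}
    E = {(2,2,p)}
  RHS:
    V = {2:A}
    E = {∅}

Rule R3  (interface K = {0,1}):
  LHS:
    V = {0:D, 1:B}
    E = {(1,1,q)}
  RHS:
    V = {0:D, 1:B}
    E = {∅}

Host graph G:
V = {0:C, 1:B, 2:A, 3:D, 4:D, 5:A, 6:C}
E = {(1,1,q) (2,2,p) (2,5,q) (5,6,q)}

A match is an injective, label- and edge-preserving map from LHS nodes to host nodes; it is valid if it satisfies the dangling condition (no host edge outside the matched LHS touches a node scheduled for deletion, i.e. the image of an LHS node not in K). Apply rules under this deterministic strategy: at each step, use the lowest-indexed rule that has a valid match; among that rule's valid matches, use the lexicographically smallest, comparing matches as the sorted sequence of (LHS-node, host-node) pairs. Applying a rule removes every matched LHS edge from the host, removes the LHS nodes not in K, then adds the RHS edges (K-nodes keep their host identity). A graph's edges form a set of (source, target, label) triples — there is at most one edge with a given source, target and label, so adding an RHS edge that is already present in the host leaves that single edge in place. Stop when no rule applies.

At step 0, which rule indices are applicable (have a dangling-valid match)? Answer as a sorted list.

Answer: [R1,R2,R3]

Steps:
R0: no valid match — LHS pattern not found
R1: 1 valid match — {0↦5, 1↦6, 2↦0, 3↦2}
R2: 2 valid matches — {0↦3, 1↦4, 2↦2}, {0↦4, 1↦3, 2↦2}
R3: 2 valid matches — {0↦3, 1↦1}, {0↦4, 1↦1}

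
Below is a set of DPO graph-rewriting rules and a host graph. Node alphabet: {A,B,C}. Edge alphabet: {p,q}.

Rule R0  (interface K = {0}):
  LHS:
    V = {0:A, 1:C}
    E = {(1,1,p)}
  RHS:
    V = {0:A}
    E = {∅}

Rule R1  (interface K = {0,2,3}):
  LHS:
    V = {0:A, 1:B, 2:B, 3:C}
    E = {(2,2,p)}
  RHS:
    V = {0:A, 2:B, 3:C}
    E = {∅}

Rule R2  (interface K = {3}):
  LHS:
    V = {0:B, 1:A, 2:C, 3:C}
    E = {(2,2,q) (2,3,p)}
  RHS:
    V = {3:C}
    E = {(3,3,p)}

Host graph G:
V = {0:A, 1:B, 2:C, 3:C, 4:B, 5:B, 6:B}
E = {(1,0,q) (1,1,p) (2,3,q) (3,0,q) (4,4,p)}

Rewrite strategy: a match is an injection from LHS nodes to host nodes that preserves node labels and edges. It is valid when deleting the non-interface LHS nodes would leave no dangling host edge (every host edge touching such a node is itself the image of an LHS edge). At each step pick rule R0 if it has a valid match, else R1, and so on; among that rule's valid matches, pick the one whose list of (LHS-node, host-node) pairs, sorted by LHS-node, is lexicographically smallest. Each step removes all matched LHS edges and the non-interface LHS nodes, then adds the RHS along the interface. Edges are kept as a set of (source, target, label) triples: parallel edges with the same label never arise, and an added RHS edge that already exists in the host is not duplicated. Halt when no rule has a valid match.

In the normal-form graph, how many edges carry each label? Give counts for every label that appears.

Answer: q:3

Steps:
initial: |V|=7 |E|=5  E = 1-q->0 1-p->1 2-q->3 3-q->0 4-p->4
step 1: apply R1 at {0↦0, 1↦5, 2↦1, 3↦2}  → |V|=6 |E|=4  E = 1-q->0 2-q->3 3-q->0 4-p->4
step 2: apply R1 at {0↦0, 1↦6, 2↦4, 3↦2}  → |V|=5 |E|=3  E = 1-q->0 2-q->3 3-q->0
final graph: no rule applies after step 2
NF edges: [(1, 0, 'q'), (2, 3, 'q'), (3, 0, 'q')]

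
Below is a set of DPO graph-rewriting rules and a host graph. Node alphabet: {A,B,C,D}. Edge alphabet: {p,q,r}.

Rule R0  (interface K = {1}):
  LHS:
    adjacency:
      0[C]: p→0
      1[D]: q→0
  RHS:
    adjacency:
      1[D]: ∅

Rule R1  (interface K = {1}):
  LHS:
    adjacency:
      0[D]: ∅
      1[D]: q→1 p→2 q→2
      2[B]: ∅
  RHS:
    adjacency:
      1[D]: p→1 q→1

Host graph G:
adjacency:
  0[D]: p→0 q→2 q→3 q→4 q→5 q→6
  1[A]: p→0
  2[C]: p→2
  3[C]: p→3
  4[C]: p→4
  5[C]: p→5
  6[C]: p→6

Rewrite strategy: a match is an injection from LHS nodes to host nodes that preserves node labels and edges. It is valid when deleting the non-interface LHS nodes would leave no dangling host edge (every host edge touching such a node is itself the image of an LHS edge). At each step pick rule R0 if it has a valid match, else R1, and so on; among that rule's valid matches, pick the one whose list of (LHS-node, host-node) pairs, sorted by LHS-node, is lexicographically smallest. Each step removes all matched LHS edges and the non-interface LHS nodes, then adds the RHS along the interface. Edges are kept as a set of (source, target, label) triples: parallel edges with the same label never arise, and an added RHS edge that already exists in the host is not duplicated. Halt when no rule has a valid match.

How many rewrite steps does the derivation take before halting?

initial: |V|=7 |E|=12  E = 0-p->0 0-q->2 0-q->3 0-q->4 0-q->5 0-q->6 1-p->0 2-p->2 3-p->3 4-p->4 5-p->5 6-p->6
step 1: apply R0 at {0↦2, 1↦0}  → |V|=6 |E|=10  E = 0-p->0 0-q->3 0-q->4 0-q->5 0-q->6 1-p->0 3-p->3 4-p->4 5-p->5 6-p->6
step 2: apply R0 at {0↦3, 1↦0}  → |V|=5 |E|=8  E = 0-p->0 0-q->4 0-q->5 0-q->6 1-p->0 4-p->4 5-p->5 6-p->6
step 3: apply R0 at {0↦4, 1↦0}  → |V|=4 |E|=6  E = 0-p->0 0-q->5 0-q->6 1-p->0 5-p->5 6-p->6
step 4: apply R0 at {0↦5, 1↦0}  → |V|=3 |E|=4  E = 0-p->0 0-q->6 1-p->0 6-p->6
step 5: apply R0 at {0↦6, 1↦0}  → |V|=2 |E|=2  E = 0-p->0 1-p->0
normal form: no rule applies after step 5

Answer: 5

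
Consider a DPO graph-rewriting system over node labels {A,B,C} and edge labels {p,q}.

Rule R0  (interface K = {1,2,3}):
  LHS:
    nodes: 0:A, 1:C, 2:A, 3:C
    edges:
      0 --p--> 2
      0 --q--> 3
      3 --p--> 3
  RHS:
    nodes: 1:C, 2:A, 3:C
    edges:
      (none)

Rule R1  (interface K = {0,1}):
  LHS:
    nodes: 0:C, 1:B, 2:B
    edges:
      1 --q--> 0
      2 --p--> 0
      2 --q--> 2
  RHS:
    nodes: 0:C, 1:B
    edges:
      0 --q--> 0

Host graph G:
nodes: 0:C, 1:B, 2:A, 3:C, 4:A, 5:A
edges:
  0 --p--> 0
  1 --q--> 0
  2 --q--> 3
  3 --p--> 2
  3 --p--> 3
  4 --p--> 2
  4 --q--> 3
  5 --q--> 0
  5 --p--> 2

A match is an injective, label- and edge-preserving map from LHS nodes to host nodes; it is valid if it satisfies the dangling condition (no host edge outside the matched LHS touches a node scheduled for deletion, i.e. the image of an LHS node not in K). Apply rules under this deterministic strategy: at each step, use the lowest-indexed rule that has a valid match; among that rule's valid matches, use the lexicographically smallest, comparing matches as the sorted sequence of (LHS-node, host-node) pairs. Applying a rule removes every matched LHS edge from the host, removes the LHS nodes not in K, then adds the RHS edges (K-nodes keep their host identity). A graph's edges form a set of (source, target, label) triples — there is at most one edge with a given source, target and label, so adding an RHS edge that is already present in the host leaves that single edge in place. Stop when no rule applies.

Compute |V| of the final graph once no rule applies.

Answer: 4

Steps:
initial: |V|=6 |E|=9  E = 0-p->0 1-q->0 2-q->3 3-p->2 3-p->3 4-p->2 4-q->3 5-q->0 5-p->2
step 1: apply R0 at {0↦4, 1↦0, 2↦2, 3↦3}  → |V|=5 |E|=6  E = 0-p->0 1-q->0 2-q->3 3-p->2 5-q->0 5-p->2
step 2: apply R0 at {0↦5, 1↦3, 2↦2, 3↦0}  → |V|=4 |E|=3  E = 1-q->0 2-q->3 3-p->2
normal form: no rule applies after step 2
NF nodes: {0:C, 1:B, 2:A, 3:C}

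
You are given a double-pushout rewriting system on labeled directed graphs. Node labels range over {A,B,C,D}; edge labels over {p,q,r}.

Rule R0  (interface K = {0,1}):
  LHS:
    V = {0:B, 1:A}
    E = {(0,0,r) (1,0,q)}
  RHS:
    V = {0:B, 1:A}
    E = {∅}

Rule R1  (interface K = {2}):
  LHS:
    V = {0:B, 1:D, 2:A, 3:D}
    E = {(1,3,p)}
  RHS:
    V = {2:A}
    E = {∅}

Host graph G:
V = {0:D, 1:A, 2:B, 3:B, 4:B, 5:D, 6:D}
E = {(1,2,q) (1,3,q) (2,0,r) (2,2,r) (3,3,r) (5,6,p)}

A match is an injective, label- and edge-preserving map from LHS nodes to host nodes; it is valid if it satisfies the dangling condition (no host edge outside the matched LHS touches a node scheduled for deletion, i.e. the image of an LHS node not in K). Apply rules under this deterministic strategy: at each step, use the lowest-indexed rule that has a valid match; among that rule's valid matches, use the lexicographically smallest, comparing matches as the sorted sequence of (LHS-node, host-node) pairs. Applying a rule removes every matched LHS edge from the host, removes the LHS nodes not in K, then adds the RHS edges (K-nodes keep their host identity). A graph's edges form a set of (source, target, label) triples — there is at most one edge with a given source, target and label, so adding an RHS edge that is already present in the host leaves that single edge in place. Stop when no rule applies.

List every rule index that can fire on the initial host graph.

Answer: [R0,R1]

Rewrite trace:
R0: 2 valid matches — {0↦2, 1↦1}, {0↦3, 1↦1}
R1: 1 valid match — {0↦4, 1↦5, 2↦1, 3↦6}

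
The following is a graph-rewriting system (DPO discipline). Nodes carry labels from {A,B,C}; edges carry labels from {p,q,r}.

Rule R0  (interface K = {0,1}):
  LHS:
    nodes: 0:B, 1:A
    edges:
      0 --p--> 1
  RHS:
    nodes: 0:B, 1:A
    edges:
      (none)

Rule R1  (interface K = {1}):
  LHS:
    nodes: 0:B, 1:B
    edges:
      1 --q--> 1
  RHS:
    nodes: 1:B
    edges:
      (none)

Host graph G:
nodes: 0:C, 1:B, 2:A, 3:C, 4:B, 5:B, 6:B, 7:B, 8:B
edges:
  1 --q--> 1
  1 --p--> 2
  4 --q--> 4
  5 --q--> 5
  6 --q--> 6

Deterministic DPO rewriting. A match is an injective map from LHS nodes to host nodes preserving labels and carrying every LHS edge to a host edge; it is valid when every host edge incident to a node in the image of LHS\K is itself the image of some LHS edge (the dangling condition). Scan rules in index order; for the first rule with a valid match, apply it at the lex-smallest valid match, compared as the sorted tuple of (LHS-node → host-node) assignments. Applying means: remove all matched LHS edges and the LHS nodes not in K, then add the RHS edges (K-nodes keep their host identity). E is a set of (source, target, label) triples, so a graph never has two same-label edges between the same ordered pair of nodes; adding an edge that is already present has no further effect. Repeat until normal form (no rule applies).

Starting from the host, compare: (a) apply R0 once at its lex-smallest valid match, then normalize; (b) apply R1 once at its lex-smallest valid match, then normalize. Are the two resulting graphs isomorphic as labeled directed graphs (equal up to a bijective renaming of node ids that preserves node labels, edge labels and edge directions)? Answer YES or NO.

Answer: YES

Steps:
branch R0-first: apply at {0↦1, 1↦2} → |E|=4, then 4 more step(s) → NF |V|=5 |E|=0 V={0:C, 2:A, 3:C, 6:B, 8:B} E=∅
branch R1-first: apply at {0↦7, 1↦1} → |E|=4, then 4 more step(s) → NF |V|=5 |E|=0 V={0:C, 2:A, 3:C, 6:B, 8:B} E=∅
graphs isomorphic (equal up to label-preserving node renaming)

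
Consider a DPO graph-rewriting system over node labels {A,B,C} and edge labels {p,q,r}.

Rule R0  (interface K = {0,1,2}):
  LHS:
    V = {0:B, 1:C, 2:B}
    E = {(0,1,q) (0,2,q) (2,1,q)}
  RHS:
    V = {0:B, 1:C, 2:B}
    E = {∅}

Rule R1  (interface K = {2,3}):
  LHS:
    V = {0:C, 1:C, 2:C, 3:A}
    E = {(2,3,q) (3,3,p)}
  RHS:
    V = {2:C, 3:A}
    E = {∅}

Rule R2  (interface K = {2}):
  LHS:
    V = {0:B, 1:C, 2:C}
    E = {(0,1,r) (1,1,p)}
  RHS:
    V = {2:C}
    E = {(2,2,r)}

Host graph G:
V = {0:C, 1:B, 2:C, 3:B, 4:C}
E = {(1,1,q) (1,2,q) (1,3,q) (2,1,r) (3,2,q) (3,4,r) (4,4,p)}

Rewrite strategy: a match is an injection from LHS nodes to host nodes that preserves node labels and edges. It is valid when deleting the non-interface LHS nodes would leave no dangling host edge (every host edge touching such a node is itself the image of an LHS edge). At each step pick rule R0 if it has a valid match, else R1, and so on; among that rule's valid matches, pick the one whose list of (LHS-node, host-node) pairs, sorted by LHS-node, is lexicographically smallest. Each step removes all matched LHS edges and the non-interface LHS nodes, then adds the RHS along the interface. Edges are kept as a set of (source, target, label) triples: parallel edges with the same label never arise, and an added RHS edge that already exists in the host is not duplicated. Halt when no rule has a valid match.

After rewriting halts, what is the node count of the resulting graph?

initial: |V|=5 |E|=7  E = 1-q->1 1-q->2 1-q->3 2-r->1 3-q->2 3-r->4 4-p->4
step 1: apply R0 at {0↦1, 1↦2, 2↦3}  → |V|=5 |E|=4  E = 1-q->1 2-r->1 3-r->4 4-p->4
step 2: apply R2 at {0↦3, 1↦4, 2↦0}  → |V|=3 |E|=3  E = 0-r->0 1-q->1 2-r->1
normal form: no rule applies after step 2
NF nodes: {0:C, 1:B, 2:C}

Answer: 3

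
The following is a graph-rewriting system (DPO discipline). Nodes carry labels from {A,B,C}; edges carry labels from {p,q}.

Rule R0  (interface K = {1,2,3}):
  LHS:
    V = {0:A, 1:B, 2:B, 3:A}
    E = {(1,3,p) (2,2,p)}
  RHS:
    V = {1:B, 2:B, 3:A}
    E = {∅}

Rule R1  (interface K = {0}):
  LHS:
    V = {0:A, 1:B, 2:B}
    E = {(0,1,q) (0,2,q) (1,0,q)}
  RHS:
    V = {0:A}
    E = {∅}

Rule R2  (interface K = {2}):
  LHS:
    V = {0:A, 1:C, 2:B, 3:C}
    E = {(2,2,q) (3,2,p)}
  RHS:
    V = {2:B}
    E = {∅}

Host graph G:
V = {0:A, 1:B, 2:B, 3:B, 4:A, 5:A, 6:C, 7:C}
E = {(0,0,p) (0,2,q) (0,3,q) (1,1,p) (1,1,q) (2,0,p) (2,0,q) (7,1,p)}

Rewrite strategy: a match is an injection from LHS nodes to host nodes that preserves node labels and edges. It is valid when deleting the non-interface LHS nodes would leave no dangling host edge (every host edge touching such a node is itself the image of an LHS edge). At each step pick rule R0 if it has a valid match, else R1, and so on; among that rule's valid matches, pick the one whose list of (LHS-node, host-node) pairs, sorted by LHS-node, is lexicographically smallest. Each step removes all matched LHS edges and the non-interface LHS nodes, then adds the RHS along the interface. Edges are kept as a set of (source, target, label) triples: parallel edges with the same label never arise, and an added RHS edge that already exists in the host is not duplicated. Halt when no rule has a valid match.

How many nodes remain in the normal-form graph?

[0] host  ⇒  8 nodes, 8 edges  {0-p->0 0-q->2 0-q->3 1-p->1 1-q->1 2-p->0 2-q->0 7-p->1}
[1] R0 @ {0↦4, 1↦2, 2↦1, 3↦0}  ⇒  7 nodes, 6 edges  {0-p->0 0-q->2 0-q->3 1-q->1 2-q->0 7-p->1}
[2] R1 @ {0↦0, 1↦2, 2↦3}  ⇒  5 nodes, 3 edges  {0-p->0 1-q->1 7-p->1}
[3] R2 @ {0↦5, 1↦6, 2↦1, 3↦7}  ⇒  2 nodes, 1 edges  {0-p->0}
final graph: no rule applies after step 3
NF nodes: {0:A, 1:B}

Answer: 2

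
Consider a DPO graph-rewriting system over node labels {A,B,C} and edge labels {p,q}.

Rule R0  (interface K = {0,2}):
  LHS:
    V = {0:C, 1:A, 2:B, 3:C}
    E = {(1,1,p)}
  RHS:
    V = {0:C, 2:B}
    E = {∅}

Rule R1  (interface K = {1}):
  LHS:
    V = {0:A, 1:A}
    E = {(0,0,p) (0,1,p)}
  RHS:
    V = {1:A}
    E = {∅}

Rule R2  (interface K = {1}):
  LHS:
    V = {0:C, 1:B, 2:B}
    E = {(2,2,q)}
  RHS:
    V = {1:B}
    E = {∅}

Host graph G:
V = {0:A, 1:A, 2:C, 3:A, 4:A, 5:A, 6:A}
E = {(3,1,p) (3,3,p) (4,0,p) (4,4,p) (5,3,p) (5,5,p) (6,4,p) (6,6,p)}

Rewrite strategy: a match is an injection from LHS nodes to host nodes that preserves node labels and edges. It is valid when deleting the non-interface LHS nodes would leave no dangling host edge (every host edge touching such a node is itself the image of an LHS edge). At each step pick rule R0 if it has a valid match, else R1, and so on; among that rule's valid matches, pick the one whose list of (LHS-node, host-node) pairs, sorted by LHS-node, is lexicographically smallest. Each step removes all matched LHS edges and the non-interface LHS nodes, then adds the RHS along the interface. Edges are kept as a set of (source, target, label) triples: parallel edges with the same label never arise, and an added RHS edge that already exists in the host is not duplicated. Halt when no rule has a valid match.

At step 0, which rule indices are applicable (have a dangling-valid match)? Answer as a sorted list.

R0: no valid match — LHS pattern not found
R1: 2 valid matches — {0↦5, 1↦3}, {0↦6, 1↦4}
R2: no valid match — LHS pattern not found

Answer: [R1]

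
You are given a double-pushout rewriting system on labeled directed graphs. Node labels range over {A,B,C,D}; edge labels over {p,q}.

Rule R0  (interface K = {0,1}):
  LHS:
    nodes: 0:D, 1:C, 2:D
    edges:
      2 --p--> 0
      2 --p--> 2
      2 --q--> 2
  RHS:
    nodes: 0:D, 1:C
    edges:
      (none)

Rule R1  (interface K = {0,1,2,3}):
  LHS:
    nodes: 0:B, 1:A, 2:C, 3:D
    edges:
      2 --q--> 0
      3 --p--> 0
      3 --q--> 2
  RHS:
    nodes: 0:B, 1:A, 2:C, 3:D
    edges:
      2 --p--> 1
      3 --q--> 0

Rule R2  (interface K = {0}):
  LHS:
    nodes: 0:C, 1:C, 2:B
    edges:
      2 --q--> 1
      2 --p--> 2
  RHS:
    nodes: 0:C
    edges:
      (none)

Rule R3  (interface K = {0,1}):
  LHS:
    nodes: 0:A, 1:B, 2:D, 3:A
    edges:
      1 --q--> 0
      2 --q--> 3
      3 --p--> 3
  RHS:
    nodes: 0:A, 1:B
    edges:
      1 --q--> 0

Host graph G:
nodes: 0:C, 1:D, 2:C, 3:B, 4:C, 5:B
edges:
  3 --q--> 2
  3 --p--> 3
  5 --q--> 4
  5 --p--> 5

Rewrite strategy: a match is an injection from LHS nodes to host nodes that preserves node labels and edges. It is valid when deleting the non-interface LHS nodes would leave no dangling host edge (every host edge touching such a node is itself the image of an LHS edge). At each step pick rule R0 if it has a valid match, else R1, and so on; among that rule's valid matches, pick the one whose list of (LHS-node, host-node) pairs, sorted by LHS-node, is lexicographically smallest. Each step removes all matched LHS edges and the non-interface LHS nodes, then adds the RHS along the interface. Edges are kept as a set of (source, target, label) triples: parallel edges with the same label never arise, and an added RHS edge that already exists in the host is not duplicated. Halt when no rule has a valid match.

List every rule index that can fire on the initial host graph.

R0: no valid match — LHS pattern not found
R1: no valid match — LHS pattern not found
R2: 4 valid matches — {0↦0, 1↦2, 2↦3}, {0↦0, 1↦4, 2↦5}, {0↦2, 1↦4, 2↦5} (+1 more)
R3: no valid match — LHS pattern not found

Answer: [R2]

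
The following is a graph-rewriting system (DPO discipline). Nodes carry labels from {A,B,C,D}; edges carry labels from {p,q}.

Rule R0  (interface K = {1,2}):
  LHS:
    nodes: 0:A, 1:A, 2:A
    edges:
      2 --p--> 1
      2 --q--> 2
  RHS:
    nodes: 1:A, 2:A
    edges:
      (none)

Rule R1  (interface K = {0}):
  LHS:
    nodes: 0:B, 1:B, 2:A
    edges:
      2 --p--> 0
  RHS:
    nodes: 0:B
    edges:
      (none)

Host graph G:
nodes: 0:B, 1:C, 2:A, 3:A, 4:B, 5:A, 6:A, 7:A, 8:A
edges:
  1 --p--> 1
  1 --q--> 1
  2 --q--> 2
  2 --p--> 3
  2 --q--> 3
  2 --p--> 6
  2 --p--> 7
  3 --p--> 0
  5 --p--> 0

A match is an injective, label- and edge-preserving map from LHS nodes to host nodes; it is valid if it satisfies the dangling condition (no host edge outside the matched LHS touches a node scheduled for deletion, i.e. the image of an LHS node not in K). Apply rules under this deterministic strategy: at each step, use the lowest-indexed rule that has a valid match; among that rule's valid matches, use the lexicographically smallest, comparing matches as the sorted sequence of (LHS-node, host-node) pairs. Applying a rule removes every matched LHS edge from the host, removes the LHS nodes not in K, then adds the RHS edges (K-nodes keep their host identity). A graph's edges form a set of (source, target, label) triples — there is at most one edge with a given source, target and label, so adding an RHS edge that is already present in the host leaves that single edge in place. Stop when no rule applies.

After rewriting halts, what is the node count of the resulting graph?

Answer: 6

Steps:
[0] host  ⇒  9 nodes, 9 edges  {1-p->1 1-q->1 2-q->2 2-p->3 2-q->3 2-p->6 2-p->7 3-p->0 5-p->0}
[1] R0 @ {0↦8, 1↦3, 2↦2}  ⇒  8 nodes, 7 edges  {1-p->1 1-q->1 2-q->3 2-p->6 2-p->7 3-p->0 5-p->0}
[2] R1 @ {0↦0, 1↦4, 2↦5}  ⇒  6 nodes, 6 edges  {1-p->1 1-q->1 2-q->3 2-p->6 2-p->7 3-p->0}
final graph: no rule applies after step 2
NF nodes: {0:B, 1:C, 2:A, 3:A, 6:A, 7:A}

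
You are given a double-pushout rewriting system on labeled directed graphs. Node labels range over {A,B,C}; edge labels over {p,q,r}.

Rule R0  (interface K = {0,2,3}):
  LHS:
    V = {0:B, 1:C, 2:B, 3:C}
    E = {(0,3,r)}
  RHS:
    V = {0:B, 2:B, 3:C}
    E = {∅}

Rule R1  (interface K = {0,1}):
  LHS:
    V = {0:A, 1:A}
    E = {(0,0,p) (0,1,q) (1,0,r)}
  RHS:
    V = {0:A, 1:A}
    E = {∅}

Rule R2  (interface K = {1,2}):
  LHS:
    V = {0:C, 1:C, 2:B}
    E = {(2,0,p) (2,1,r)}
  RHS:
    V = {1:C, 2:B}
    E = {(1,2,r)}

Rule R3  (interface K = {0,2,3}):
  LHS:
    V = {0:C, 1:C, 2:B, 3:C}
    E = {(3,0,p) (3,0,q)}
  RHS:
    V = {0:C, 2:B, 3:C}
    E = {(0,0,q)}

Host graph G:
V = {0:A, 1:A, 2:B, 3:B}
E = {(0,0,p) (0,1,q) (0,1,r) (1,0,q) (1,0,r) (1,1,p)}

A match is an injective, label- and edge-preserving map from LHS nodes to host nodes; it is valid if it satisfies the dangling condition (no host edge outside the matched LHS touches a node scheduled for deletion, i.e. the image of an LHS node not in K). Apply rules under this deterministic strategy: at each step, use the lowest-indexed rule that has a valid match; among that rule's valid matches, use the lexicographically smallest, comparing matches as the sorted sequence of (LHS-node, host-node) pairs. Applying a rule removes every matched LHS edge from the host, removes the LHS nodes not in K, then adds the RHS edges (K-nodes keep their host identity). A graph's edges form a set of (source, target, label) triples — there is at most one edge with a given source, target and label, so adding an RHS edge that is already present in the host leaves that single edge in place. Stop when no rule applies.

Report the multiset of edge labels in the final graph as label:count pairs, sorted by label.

Answer: (no edges)

Derivation:
[0] host  ⇒  4 nodes, 6 edges  {0-p->0 0-q->1 0-r->1 1-q->0 1-r->0 1-p->1}
[1] R1 @ {0↦0, 1↦1}  ⇒  4 nodes, 3 edges  {0-r->1 1-q->0 1-p->1}
[2] R1 @ {0↦1, 1↦0}  ⇒  4 nodes, 0 edges  {∅}
normal form: no rule applies after step 2
NF edges: []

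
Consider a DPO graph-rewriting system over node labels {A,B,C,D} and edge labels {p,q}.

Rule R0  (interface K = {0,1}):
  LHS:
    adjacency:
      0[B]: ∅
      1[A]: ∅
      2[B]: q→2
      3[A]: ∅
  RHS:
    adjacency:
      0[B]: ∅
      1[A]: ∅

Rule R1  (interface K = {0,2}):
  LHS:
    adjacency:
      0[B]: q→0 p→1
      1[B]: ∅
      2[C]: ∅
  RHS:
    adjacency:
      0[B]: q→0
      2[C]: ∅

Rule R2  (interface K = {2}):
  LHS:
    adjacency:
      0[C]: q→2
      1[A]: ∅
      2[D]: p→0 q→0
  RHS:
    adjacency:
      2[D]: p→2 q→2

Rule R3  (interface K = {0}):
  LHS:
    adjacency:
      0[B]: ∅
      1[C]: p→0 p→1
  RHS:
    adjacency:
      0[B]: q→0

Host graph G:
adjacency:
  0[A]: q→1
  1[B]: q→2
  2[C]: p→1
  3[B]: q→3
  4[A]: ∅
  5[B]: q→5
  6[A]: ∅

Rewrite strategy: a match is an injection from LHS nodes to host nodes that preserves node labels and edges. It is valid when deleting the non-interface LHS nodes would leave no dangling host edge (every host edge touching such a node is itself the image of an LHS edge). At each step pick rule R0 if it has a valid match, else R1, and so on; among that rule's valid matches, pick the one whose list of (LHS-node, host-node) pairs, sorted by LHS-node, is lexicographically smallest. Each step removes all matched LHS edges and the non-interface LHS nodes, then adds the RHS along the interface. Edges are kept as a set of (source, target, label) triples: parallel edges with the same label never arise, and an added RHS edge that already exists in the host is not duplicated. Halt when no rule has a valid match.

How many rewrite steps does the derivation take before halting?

Answer: 2

Derivation:
start.  V:7 E:5  edges: 0-q->1 1-q->2 2-p->1 3-q->3 5-q->5
1. fire R0 via {0↦1, 1↦0, 2↦3, 3↦4}  →  V:5 E:4  edges: 0-q->1 1-q->2 2-p->1 5-q->5
2. fire R0 via {0↦1, 1↦0, 2↦5, 3↦6}  →  V:3 E:3  edges: 0-q->1 1-q->2 2-p->1
halt: no rule applies after step 2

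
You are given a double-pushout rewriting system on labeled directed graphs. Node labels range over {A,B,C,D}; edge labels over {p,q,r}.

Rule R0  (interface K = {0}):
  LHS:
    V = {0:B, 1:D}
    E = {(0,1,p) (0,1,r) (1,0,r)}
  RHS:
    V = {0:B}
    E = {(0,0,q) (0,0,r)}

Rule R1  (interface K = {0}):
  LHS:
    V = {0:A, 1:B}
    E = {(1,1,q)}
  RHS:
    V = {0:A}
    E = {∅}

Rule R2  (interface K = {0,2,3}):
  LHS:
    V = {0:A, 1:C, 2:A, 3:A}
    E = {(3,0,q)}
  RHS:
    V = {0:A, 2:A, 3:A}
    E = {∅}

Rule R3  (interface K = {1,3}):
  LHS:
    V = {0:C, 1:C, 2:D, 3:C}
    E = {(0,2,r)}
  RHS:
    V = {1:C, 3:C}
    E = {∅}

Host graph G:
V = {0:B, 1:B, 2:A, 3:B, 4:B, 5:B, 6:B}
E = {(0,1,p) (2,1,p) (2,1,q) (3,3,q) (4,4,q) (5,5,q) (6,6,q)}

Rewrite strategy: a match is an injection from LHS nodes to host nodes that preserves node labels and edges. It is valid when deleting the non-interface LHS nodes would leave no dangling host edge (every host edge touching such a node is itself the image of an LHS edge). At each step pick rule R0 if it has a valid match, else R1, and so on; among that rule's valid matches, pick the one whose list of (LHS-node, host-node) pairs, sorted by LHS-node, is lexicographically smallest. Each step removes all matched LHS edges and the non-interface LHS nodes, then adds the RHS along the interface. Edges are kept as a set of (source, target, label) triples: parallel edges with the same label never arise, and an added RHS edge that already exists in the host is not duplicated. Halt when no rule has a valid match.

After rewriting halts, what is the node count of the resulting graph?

Answer: 3

Derivation:
start.  V:7 E:7  edges: 0-p->1 2-p->1 2-q->1 3-q->3 4-q->4 5-q->5 6-q->6
1. fire R1 via {0↦2, 1↦3}  →  V:6 E:6  edges: 0-p->1 2-p->1 2-q->1 4-q->4 5-q->5 6-q->6
2. fire R1 via {0↦2, 1↦4}  →  V:5 E:5  edges: 0-p->1 2-p->1 2-q->1 5-q->5 6-q->6
3. fire R1 via {0↦2, 1↦5}  →  V:4 E:4  edges: 0-p->1 2-p->1 2-q->1 6-q->6
4. fire R1 via {0↦2, 1↦6}  →  V:3 E:3  edges: 0-p->1 2-p->1 2-q->1
final graph: no rule applies after step 4
NF nodes: {0:B, 1:B, 2:A}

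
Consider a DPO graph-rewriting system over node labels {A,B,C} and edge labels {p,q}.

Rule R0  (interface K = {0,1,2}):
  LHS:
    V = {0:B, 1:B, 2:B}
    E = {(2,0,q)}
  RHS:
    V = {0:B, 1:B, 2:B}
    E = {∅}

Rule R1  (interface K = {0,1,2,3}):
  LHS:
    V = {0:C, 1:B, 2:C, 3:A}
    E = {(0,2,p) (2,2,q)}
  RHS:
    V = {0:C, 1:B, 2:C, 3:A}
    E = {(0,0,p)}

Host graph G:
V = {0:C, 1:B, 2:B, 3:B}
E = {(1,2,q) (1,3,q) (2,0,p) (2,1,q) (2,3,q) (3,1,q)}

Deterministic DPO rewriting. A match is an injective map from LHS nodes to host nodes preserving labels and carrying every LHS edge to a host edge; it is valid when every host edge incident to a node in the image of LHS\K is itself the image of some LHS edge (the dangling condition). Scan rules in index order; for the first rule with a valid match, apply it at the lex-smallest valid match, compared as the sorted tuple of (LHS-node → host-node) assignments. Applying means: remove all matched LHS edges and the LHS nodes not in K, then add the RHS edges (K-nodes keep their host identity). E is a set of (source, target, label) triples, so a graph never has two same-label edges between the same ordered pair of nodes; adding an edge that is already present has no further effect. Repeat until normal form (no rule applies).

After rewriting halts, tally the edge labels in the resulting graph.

Answer: p:1

Rewrite trace:
[0] host  ⇒  4 nodes, 6 edges  {1-q->2 1-q->3 2-p->0 2-q->1 2-q->3 3-q->1}
[1] R0 @ {0↦1, 1↦2, 2↦3}  ⇒  4 nodes, 5 edges  {1-q->2 1-q->3 2-p->0 2-q->1 2-q->3}
[2] R0 @ {0↦1, 1↦3, 2↦2}  ⇒  4 nodes, 4 edges  {1-q->2 1-q->3 2-p->0 2-q->3}
[3] R0 @ {0↦2, 1↦3, 2↦1}  ⇒  4 nodes, 3 edges  {1-q->3 2-p->0 2-q->3}
[4] R0 @ {0↦3, 1↦1, 2↦2}  ⇒  4 nodes, 2 edges  {1-q->3 2-p->0}
[5] R0 @ {0↦3, 1↦2, 2↦1}  ⇒  4 nodes, 1 edges  {2-p->0}
final graph: no rule applies after step 5
NF edges: [(2, 0, 'p')]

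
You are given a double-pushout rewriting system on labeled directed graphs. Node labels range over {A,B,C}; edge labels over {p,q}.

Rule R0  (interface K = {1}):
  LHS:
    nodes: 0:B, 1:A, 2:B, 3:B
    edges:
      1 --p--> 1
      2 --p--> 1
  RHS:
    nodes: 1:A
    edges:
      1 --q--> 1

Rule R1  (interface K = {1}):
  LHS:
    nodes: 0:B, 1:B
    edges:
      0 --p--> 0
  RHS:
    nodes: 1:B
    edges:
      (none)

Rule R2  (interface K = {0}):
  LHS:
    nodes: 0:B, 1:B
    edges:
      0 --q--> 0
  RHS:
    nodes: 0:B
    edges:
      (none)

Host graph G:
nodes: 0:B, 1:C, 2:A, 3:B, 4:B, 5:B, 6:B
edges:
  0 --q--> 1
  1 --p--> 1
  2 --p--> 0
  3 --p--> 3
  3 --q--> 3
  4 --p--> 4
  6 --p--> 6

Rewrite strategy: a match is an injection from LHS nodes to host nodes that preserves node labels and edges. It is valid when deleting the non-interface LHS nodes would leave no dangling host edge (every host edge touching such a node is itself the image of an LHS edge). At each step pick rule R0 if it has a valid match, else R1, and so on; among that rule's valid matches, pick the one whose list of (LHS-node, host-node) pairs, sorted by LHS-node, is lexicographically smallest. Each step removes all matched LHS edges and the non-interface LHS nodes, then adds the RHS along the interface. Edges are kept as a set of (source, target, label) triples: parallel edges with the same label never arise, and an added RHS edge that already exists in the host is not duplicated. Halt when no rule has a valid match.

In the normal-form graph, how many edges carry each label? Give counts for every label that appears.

Answer: p:2 q:1

Derivation:
[0] host  ⇒  7 nodes, 7 edges  {0-q->1 1-p->1 2-p->0 3-p->3 3-q->3 4-p->4 6-p->6}
[1] R1 @ {0↦4, 1↦0}  ⇒  6 nodes, 6 edges  {0-q->1 1-p->1 2-p->0 3-p->3 3-q->3 6-p->6}
[2] R1 @ {0↦6, 1↦0}  ⇒  5 nodes, 5 edges  {0-q->1 1-p->1 2-p->0 3-p->3 3-q->3}
[3] R2 @ {0↦3, 1↦5}  ⇒  4 nodes, 4 edges  {0-q->1 1-p->1 2-p->0 3-p->3}
[4] R1 @ {0↦3, 1↦0}  ⇒  3 nodes, 3 edges  {0-q->1 1-p->1 2-p->0}
normal form: no rule applies after step 4
NF edges: [(0, 1, 'q'), (1, 1, 'p'), (2, 0, 'p')]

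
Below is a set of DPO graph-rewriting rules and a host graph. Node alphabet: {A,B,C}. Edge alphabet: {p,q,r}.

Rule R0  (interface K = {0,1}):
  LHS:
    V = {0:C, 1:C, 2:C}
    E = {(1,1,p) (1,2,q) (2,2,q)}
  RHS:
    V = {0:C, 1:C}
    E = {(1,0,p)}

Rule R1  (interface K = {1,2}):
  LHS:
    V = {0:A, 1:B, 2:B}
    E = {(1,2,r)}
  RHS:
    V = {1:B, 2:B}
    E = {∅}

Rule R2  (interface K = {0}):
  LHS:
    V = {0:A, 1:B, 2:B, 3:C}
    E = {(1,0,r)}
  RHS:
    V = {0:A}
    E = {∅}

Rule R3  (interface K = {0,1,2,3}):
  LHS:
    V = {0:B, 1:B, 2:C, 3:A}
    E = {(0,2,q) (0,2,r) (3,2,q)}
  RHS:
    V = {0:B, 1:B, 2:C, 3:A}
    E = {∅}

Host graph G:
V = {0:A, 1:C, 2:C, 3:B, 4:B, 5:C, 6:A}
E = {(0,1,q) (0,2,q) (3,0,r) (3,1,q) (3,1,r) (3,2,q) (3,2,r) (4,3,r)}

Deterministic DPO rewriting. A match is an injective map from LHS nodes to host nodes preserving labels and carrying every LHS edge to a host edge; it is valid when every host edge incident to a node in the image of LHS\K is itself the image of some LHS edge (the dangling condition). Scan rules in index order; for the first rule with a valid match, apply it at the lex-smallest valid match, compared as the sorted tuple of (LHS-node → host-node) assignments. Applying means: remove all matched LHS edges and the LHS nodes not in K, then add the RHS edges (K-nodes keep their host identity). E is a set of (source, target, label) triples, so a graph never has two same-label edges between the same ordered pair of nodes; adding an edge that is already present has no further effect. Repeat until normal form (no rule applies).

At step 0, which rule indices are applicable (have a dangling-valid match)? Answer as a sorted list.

R0: no valid match — LHS pattern not found
R1: 1 valid match — {0↦6, 1↦4, 2↦3}
R2: no valid match — 3 raw matches, all fail dangling condition
R3: 2 valid matches — {0↦3, 1↦4, 2↦1, 3↦0}, {0↦3, 1↦4, 2↦2, 3↦0}

Answer: [R1,R3]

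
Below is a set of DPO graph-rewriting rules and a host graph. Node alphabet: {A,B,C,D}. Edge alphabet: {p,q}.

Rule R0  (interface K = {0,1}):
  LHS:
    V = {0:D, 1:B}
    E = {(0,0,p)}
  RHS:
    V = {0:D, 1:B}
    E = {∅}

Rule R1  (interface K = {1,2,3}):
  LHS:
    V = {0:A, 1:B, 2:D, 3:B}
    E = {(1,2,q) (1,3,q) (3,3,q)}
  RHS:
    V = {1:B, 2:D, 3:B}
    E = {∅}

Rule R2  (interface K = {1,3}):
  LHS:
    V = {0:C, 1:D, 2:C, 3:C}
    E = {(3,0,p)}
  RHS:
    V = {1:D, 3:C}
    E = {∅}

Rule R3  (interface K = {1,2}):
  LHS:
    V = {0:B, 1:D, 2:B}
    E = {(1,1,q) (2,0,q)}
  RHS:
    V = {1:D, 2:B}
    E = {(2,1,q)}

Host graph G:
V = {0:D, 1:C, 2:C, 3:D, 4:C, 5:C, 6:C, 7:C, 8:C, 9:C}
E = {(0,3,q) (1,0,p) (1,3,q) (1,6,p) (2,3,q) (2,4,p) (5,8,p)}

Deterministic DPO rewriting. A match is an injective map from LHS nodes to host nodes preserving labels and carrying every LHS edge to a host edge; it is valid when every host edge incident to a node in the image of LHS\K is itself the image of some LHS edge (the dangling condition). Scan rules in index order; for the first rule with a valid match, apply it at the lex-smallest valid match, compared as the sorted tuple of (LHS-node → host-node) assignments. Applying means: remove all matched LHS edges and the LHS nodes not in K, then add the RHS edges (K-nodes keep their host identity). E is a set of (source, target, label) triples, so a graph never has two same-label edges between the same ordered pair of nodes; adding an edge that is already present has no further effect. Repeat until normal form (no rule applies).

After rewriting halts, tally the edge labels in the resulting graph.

Answer: p:2 q:3

Rewrite trace:
start.  V:10 E:7  edges: 0-q->3 1-p->0 1-q->3 1-p->6 2-q->3 2-p->4 5-p->8
1. fire R2 via {0↦4, 1↦0, 2↦7, 3↦2}  →  V:8 E:6  edges: 0-q->3 1-p->0 1-q->3 1-p->6 2-q->3 5-p->8
2. fire R2 via {0↦6, 1↦0, 2↦9, 3↦1}  →  V:6 E:5  edges: 0-q->3 1-p->0 1-q->3 2-q->3 5-p->8
halt: no rule applies after step 2
NF edges: [(0, 3, 'q'), (1, 0, 'p'), (1, 3, 'q'), (2, 3, 'q'), (5, 8, 'p')]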